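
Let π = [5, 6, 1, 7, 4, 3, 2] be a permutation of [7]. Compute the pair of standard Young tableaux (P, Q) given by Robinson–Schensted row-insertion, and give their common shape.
P = [1, 2, 7] / [3, 6] / [4] / [5];  Q = [1, 2, 4] / [3, 5] / [6] / [7];  common shape = (3, 2, 1, 1)

Row-insert the values π_1, π_2, … into P one at a time, bumping the leftmost entry strictly greater than the inserted value down to the next row. The recording tableau Q records, in position (i, j), the step at which that cell was added to P.
  Insert 5 (step 1): P = [5];  Q = [1]
  Insert 6 (step 2): P = [5, 6];  Q = [1, 2]
  Insert 1 (step 3): P = [1, 6] / [5];  Q = [1, 2] / [3]
  Insert 7 (step 4): P = [1, 6, 7] / [5];  Q = [1, 2, 4] / [3]
  Insert 4 (step 5): P = [1, 4, 7] / [5, 6];  Q = [1, 2, 4] / [3, 5]
  Insert 3 (step 6): P = [1, 3, 7] / [4, 6] / [5];  Q = [1, 2, 4] / [3, 5] / [6]
  Insert 2 (step 7): P = [1, 2, 7] / [3, 6] / [4] / [5];  Q = [1, 2, 4] / [3, 5] / [6] / [7]
Final shape: (3, 2, 1, 1).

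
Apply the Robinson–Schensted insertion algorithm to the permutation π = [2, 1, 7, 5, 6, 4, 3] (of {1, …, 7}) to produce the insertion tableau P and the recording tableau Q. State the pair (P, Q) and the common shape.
P = [1, 3, 6] / [2, 4] / [5] / [7];  Q = [1, 3, 5] / [2, 4] / [6] / [7];  common shape = (3, 2, 1, 1)

Row-insert the values π_1, π_2, … into P one at a time, bumping the leftmost entry strictly greater than the inserted value down to the next row. The recording tableau Q records, in position (i, j), the step at which that cell was added to P.
  Insert 2 (step 1): P = [2];  Q = [1]
  Insert 1 (step 2): P = [1] / [2];  Q = [1] / [2]
  Insert 7 (step 3): P = [1, 7] / [2];  Q = [1, 3] / [2]
  Insert 5 (step 4): P = [1, 5] / [2, 7];  Q = [1, 3] / [2, 4]
  Insert 6 (step 5): P = [1, 5, 6] / [2, 7];  Q = [1, 3, 5] / [2, 4]
  Insert 4 (step 6): P = [1, 4, 6] / [2, 5] / [7];  Q = [1, 3, 5] / [2, 4] / [6]
  Insert 3 (step 7): P = [1, 3, 6] / [2, 4] / [5] / [7];  Q = [1, 3, 5] / [2, 4] / [6] / [7]
Final shape: (3, 2, 1, 1).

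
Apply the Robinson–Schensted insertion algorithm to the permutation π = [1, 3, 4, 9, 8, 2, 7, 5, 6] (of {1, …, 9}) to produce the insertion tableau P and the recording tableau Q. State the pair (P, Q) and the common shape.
P = [1, 2, 4, 5, 6] / [3, 7] / [8] / [9];  Q = [1, 2, 3, 4, 9] / [5, 7] / [6] / [8];  common shape = (5, 2, 1, 1)

Row-insert the values π_1, π_2, … into P one at a time, bumping the leftmost entry strictly greater than the inserted value down to the next row. The recording tableau Q records, in position (i, j), the step at which that cell was added to P.
  Insert 1 (step 1): P = [1];  Q = [1]
  Insert 3 (step 2): P = [1, 3];  Q = [1, 2]
  Insert 4 (step 3): P = [1, 3, 4];  Q = [1, 2, 3]
  Insert 9 (step 4): P = [1, 3, 4, 9];  Q = [1, 2, 3, 4]
  Insert 8 (step 5): P = [1, 3, 4, 8] / [9];  Q = [1, 2, 3, 4] / [5]
  Insert 2 (step 6): P = [1, 2, 4, 8] / [3] / [9];  Q = [1, 2, 3, 4] / [5] / [6]
  Insert 7 (step 7): P = [1, 2, 4, 7] / [3, 8] / [9];  Q = [1, 2, 3, 4] / [5, 7] / [6]
  Insert 5 (step 8): P = [1, 2, 4, 5] / [3, 7] / [8] / [9];  Q = [1, 2, 3, 4] / [5, 7] / [6] / [8]
  Insert 6 (step 9): P = [1, 2, 4, 5, 6] / [3, 7] / [8] / [9];  Q = [1, 2, 3, 4, 9] / [5, 7] / [6] / [8]
Final shape: (5, 2, 1, 1).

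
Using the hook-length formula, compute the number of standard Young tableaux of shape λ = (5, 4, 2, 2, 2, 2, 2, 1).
# SYT of shape (5, 4, 2, 2, 2, 2, 2, 1) = 34918884

Hook-length formula: f^λ = n! / Π hook(c), product over all cells c of the Young diagram. For λ = (5, 4, 2, 2, 2, 2, 2, 1), n = 20 boxes. Hook lengths by row (left-to-right, top-to-bottom): [12, 10, 4, 3, 1]; [10, 8, 2, 1]; [7, 5]; [6, 4]; [5, 3]; [4, 2]; [3, 1]; [1]. Product of hooks = 69672960000. So f^λ = 20! / 69672960000 = 2432902008176640000 / 69672960000 = 34918884.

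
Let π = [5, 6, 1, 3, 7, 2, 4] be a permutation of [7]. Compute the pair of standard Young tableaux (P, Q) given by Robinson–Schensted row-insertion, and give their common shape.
P = [1, 2, 4] / [3, 6, 7] / [5];  Q = [1, 2, 5] / [3, 4, 7] / [6];  common shape = (3, 3, 1)

Row-insert the values π_1, π_2, … into P one at a time, bumping the leftmost entry strictly greater than the inserted value down to the next row. The recording tableau Q records, in position (i, j), the step at which that cell was added to P.
  Insert 5 (step 1): P = [5];  Q = [1]
  Insert 6 (step 2): P = [5, 6];  Q = [1, 2]
  Insert 1 (step 3): P = [1, 6] / [5];  Q = [1, 2] / [3]
  Insert 3 (step 4): P = [1, 3] / [5, 6];  Q = [1, 2] / [3, 4]
  Insert 7 (step 5): P = [1, 3, 7] / [5, 6];  Q = [1, 2, 5] / [3, 4]
  Insert 2 (step 6): P = [1, 2, 7] / [3, 6] / [5];  Q = [1, 2, 5] / [3, 4] / [6]
  Insert 4 (step 7): P = [1, 2, 4] / [3, 6, 7] / [5];  Q = [1, 2, 5] / [3, 4, 7] / [6]
Final shape: (3, 3, 1).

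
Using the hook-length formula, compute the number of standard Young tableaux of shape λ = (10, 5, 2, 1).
# SYT of shape (10, 5, 2, 1) = 1175040

Hook-length formula: f^λ = n! / Π hook(c), product over all cells c of the Young diagram. For λ = (10, 5, 2, 1), n = 18 boxes. Hook lengths by row (left-to-right, top-to-bottom): [13, 11, 9, 8, 7, 5, 4, 3, 2, 1]; [7, 5, 3, 2, 1]; [3, 1]; [1]. Product of hooks = 5448643200. So f^λ = 18! / 5448643200 = 6402373705728000 / 5448643200 = 1175040.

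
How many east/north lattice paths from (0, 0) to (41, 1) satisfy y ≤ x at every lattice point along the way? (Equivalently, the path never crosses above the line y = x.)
Number of paths = 41

By the reflection principle (André's argument), the number of monotone paths to (41, 1) with n ≤ m that never go above y = x is C(42, 41) − C(42, 42) = 42 − 1 = 41.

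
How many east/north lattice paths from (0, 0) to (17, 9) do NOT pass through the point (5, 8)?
Number of paths = 3107819

Total paths from (0, 0) to (17, 9): C(26, 17) = 3124550. Paths through (5, 8): (paths (0, 0) → (5, 8)) × (paths (5, 8) → (17, 9)) = C(13, 5) · C(13, 12) = 1287 · 13 = 16731. Avoidance count = 3124550 − 16731 = 3107819.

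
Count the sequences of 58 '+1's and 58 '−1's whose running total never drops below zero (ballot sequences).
C_58 = 104088460289122304033498318812080

These ballot sequences are counted by the Catalan number C_n = (1/(n + 1)) · C(2n, n). For n = 58: C_58 = (1/59) · C(116, 58) = 6141219157058215937976400809912720/59 = 104088460289122304033498318812080.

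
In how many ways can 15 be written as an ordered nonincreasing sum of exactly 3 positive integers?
p(15, 3 parts) = 19

Partitions of n into exactly k parts ↔ partitions of n − k into at most k parts (subtract 1 from each part). For n = 15, k = 3, the partitions are: 13+1+1, 12+2+1, 11+3+1, 11+2+2, 10+4+1, 10+3+2, 9+5+1, 9+4+2, 9+3+3, 8+6+1, 8+5+2, 8+4+3, 7+7+1, 7+6+2, 7+5+3, 7+4+4, 6+6+3, 6+5+4, 5+5+5. Count = 19.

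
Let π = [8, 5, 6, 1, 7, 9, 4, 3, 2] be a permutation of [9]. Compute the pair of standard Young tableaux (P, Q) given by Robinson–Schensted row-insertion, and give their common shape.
P = [1, 2, 7, 9] / [3, 6] / [4] / [5] / [8];  Q = [1, 3, 5, 6] / [2, 7] / [4] / [8] / [9];  common shape = (4, 2, 1, 1, 1)

Row-insert the values π_1, π_2, … into P one at a time, bumping the leftmost entry strictly greater than the inserted value down to the next row. The recording tableau Q records, in position (i, j), the step at which that cell was added to P.
  Insert 8 (step 1): P = [8];  Q = [1]
  Insert 5 (step 2): P = [5] / [8];  Q = [1] / [2]
  Insert 6 (step 3): P = [5, 6] / [8];  Q = [1, 3] / [2]
  Insert 1 (step 4): P = [1, 6] / [5] / [8];  Q = [1, 3] / [2] / [4]
  Insert 7 (step 5): P = [1, 6, 7] / [5] / [8];  Q = [1, 3, 5] / [2] / [4]
  Insert 9 (step 6): P = [1, 6, 7, 9] / [5] / [8];  Q = [1, 3, 5, 6] / [2] / [4]
  Insert 4 (step 7): P = [1, 4, 7, 9] / [5, 6] / [8];  Q = [1, 3, 5, 6] / [2, 7] / [4]
  Insert 3 (step 8): P = [1, 3, 7, 9] / [4, 6] / [5] / [8];  Q = [1, 3, 5, 6] / [2, 7] / [4] / [8]
  Insert 2 (step 9): P = [1, 2, 7, 9] / [3, 6] / [4] / [5] / [8];  Q = [1, 3, 5, 6] / [2, 7] / [4] / [8] / [9]
Final shape: (4, 2, 1, 1, 1).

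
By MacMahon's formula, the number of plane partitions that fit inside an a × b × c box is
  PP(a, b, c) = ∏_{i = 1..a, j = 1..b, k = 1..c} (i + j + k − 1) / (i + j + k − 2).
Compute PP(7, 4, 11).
PP(7, 4, 11) = 418241323113120

Evaluate the triple product over i = 1..7, j = 1..4, k = 1..11. The factors are (2/1) · (3/2) · (4/3) · (5/4) · (6/5) · (7/6) · (8/7) · (9/8) · … (308 factors total). The numerators and denominators telescope so the product is an integer; carrying out the multiplication exactly gives PP(7, 4, 11) = 418241323113120.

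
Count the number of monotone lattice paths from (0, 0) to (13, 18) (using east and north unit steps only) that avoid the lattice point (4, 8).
Number of paths = 160525965

Total paths from (0, 0) to (13, 18): C(31, 13) = 206253075. Paths through (4, 8): (paths (0, 0) → (4, 8)) × (paths (4, 8) → (13, 18)) = C(12, 4) · C(19, 9) = 495 · 92378 = 45727110. Avoidance count = 206253075 − 45727110 = 160525965.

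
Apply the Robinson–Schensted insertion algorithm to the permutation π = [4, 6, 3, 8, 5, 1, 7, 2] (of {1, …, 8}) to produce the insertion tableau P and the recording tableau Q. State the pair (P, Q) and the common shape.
P = [1, 2, 7] / [3, 5, 8] / [4, 6];  Q = [1, 2, 4] / [3, 5, 7] / [6, 8];  common shape = (3, 3, 2)

Row-insert the values π_1, π_2, … into P one at a time, bumping the leftmost entry strictly greater than the inserted value down to the next row. The recording tableau Q records, in position (i, j), the step at which that cell was added to P.
  Insert 4 (step 1): P = [4];  Q = [1]
  Insert 6 (step 2): P = [4, 6];  Q = [1, 2]
  Insert 3 (step 3): P = [3, 6] / [4];  Q = [1, 2] / [3]
  Insert 8 (step 4): P = [3, 6, 8] / [4];  Q = [1, 2, 4] / [3]
  Insert 5 (step 5): P = [3, 5, 8] / [4, 6];  Q = [1, 2, 4] / [3, 5]
  Insert 1 (step 6): P = [1, 5, 8] / [3, 6] / [4];  Q = [1, 2, 4] / [3, 5] / [6]
  Insert 7 (step 7): P = [1, 5, 7] / [3, 6, 8] / [4];  Q = [1, 2, 4] / [3, 5, 7] / [6]
  Insert 2 (step 8): P = [1, 2, 7] / [3, 5, 8] / [4, 6];  Q = [1, 2, 4] / [3, 5, 7] / [6, 8]
Final shape: (3, 3, 2).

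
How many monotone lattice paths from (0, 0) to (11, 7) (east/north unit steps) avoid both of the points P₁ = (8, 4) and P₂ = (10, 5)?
Number of paths = 17370

Inclusion–exclusion. Total paths: C(18, 11) = 31824. Through P₁: C(12, 8)·C(6, 3) = 9900. Through P₂: C(15, 10)·C(3, 1) = 9009. Since P₁ is strictly southwest of P₂, a monotone path through both must visit P₁ then P₂; paths through both = C(12, 8)·C(3, 2)·C(3, 1) = 4455. Avoid both = 31824 − 9900 − 9009 + 4455 = 17370.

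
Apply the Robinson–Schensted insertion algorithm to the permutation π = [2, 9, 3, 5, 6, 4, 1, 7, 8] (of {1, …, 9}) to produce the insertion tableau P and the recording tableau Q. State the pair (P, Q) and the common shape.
P = [1, 3, 4, 6, 7, 8] / [2] / [5] / [9];  Q = [1, 2, 4, 5, 8, 9] / [3] / [6] / [7];  common shape = (6, 1, 1, 1)

Row-insert the values π_1, π_2, … into P one at a time, bumping the leftmost entry strictly greater than the inserted value down to the next row. The recording tableau Q records, in position (i, j), the step at which that cell was added to P.
  Insert 2 (step 1): P = [2];  Q = [1]
  Insert 9 (step 2): P = [2, 9];  Q = [1, 2]
  Insert 3 (step 3): P = [2, 3] / [9];  Q = [1, 2] / [3]
  Insert 5 (step 4): P = [2, 3, 5] / [9];  Q = [1, 2, 4] / [3]
  Insert 6 (step 5): P = [2, 3, 5, 6] / [9];  Q = [1, 2, 4, 5] / [3]
  Insert 4 (step 6): P = [2, 3, 4, 6] / [5] / [9];  Q = [1, 2, 4, 5] / [3] / [6]
  Insert 1 (step 7): P = [1, 3, 4, 6] / [2] / [5] / [9];  Q = [1, 2, 4, 5] / [3] / [6] / [7]
  Insert 7 (step 8): P = [1, 3, 4, 6, 7] / [2] / [5] / [9];  Q = [1, 2, 4, 5, 8] / [3] / [6] / [7]
  Insert 8 (step 9): P = [1, 3, 4, 6, 7, 8] / [2] / [5] / [9];  Q = [1, 2, 4, 5, 8, 9] / [3] / [6] / [7]
Final shape: (6, 1, 1, 1).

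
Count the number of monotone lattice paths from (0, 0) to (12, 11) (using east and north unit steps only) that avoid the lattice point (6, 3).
Number of paths = 1099826

Total paths from (0, 0) to (12, 11): C(23, 12) = 1352078. Paths through (6, 3): (paths (0, 0) → (6, 3)) × (paths (6, 3) → (12, 11)) = C(9, 6) · C(14, 6) = 84 · 3003 = 252252. Avoidance count = 1352078 − 252252 = 1099826.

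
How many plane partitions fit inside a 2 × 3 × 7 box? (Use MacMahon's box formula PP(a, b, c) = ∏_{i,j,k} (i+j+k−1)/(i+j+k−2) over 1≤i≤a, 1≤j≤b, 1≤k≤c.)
PP(2, 3, 7) = 4950

Evaluate the triple product over i = 1..2, j = 1..3, k = 1..7. The factors are (2/1) · (3/2) · (4/3) · (5/4) · (6/5) · (7/6) · (8/7) · (3/2) · … (42 factors total). The numerators and denominators telescope so the product is an integer; carrying out the multiplication exactly gives PP(2, 3, 7) = 4950.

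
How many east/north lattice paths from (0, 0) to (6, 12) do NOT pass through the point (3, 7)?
Number of paths = 11844

Total paths from (0, 0) to (6, 12): C(18, 6) = 18564. Paths through (3, 7): (paths (0, 0) → (3, 7)) × (paths (3, 7) → (6, 12)) = C(10, 3) · C(8, 3) = 120 · 56 = 6720. Avoidance count = 18564 − 6720 = 11844.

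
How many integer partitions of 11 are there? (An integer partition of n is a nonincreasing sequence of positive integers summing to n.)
p(11) = 56

List all partitions of 11: 11, 10+1, 9+2, 9+1+1, 8+3, 8+2+1, 8+1+1+1, 7+4, 7+3+1, 7+2+2, 7+2+1+1, 7+1+1+1+1, 6+5, 6+4+1, 6+3+2, 6+3+1+1, 6+2+2+1, 6+2+1+1+1, 6+1+1+1+1+1, 5+5+1, 5+4+2, 5+4+1+1, 5+3+3, 5+3+2+1, 5+3+1+1+1, 5+2+2+2, 5+2+2+1+1, 5+2+1+1+1+1, 5+1+1+1+1+1+1, 4+4+3, … (56 total). Counting them gives p(11) = 56.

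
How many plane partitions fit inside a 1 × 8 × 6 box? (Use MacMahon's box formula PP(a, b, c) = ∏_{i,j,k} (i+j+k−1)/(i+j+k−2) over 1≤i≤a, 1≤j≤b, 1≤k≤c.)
PP(1, 8, 6) = 3003

Evaluate the triple product over i = 1..1, j = 1..8, k = 1..6. The factors are (2/1) · (3/2) · (4/3) · (5/4) · (6/5) · (7/6) · (3/2) · (4/3) · … (48 factors total). The numerators and denominators telescope so the product is an integer; carrying out the multiplication exactly gives PP(1, 8, 6) = 3003.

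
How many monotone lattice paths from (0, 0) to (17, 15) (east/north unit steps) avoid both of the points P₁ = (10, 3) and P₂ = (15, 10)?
Number of paths = 487424544

Inclusion–exclusion. Total paths: C(32, 17) = 565722720. Through P₁: C(13, 10)·C(19, 7) = 14410968. Through P₂: C(25, 15)·C(7, 2) = 68643960. Since P₁ is strictly southwest of P₂, a monotone path through both must visit P₁ then P₂; paths through both = C(13, 10)·C(12, 5)·C(7, 2) = 4756752. Avoid both = 565722720 − 14410968 − 68643960 + 4756752 = 487424544.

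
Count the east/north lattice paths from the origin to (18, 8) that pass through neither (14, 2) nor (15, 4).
Number of paths = 1414015

Inclusion–exclusion. Total paths: C(26, 18) = 1562275. Through P₁: C(16, 14)·C(10, 4) = 25200. Through P₂: C(19, 15)·C(7, 3) = 135660. Since P₁ is strictly southwest of P₂, a monotone path through both must visit P₁ then P₂; paths through both = C(16, 14)·C(3, 1)·C(7, 3) = 12600. Avoid both = 1562275 − 25200 − 135660 + 12600 = 1414015.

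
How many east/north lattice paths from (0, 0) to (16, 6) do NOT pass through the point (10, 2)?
Number of paths = 60753

Total paths from (0, 0) to (16, 6): C(22, 16) = 74613. Paths through (10, 2): (paths (0, 0) → (10, 2)) × (paths (10, 2) → (16, 6)) = C(12, 10) · C(10, 6) = 66 · 210 = 13860. Avoidance count = 74613 − 13860 = 60753.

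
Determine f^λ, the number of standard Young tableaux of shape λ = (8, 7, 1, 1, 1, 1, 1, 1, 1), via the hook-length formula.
# SYT of shape (8, 7, 1, 1, 1, 1, 1, 1, 1) = 68590665

Hook-length formula: f^λ = n! / Π hook(c), product over all cells c of the Young diagram. For λ = (8, 7, 1, 1, 1, 1, 1, 1, 1), n = 22 boxes. Hook lengths by row (left-to-right, top-to-bottom): [16, 8, 7, 6, 5, 4, 3, 1]; [14, 6, 5, 4, 3, 2, 1]; [7]; [6]; [5]; [4]; [3]; [2]; [1]. Product of hooks = 16387080192000. So f^λ = 22! / 16387080192000 = 1124000727777607680000 / 16387080192000 = 68590665.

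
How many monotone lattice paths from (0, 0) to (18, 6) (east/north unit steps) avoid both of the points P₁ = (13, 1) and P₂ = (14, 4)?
Number of paths = 86008

Inclusion–exclusion. Total paths: C(24, 18) = 134596. Through P₁: C(14, 13)·C(10, 5) = 3528. Through P₂: C(18, 14)·C(6, 4) = 45900. Since P₁ is strictly southwest of P₂, a monotone path through both must visit P₁ then P₂; paths through both = C(14, 13)·C(4, 1)·C(6, 4) = 840. Avoid both = 134596 − 3528 − 45900 + 840 = 86008.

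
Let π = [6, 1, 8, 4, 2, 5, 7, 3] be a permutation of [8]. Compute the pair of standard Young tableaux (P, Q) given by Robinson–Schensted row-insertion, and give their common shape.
P = [1, 2, 3, 7] / [4, 5] / [6, 8];  Q = [1, 3, 6, 7] / [2, 4] / [5, 8];  common shape = (4, 2, 2)

Row-insert the values π_1, π_2, … into P one at a time, bumping the leftmost entry strictly greater than the inserted value down to the next row. The recording tableau Q records, in position (i, j), the step at which that cell was added to P.
  Insert 6 (step 1): P = [6];  Q = [1]
  Insert 1 (step 2): P = [1] / [6];  Q = [1] / [2]
  Insert 8 (step 3): P = [1, 8] / [6];  Q = [1, 3] / [2]
  Insert 4 (step 4): P = [1, 4] / [6, 8];  Q = [1, 3] / [2, 4]
  Insert 2 (step 5): P = [1, 2] / [4, 8] / [6];  Q = [1, 3] / [2, 4] / [5]
  Insert 5 (step 6): P = [1, 2, 5] / [4, 8] / [6];  Q = [1, 3, 6] / [2, 4] / [5]
  Insert 7 (step 7): P = [1, 2, 5, 7] / [4, 8] / [6];  Q = [1, 3, 6, 7] / [2, 4] / [5]
  Insert 3 (step 8): P = [1, 2, 3, 7] / [4, 5] / [6, 8];  Q = [1, 3, 6, 7] / [2, 4] / [5, 8]
Final shape: (4, 2, 2).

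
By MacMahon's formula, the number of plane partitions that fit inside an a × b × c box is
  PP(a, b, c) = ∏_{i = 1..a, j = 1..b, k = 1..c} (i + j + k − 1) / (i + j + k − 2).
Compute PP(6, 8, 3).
PP(6, 8, 3) = 614083470

Evaluate the triple product over i = 1..6, j = 1..8, k = 1..3. The factors are (2/1) · (3/2) · (4/3) · (3/2) · (4/3) · (5/4) · (4/3) · (5/4) · … (144 factors total). The numerators and denominators telescope so the product is an integer; carrying out the multiplication exactly gives PP(6, 8, 3) = 614083470.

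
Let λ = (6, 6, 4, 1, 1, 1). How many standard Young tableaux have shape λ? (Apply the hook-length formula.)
# SYT of shape (6, 6, 4, 1, 1, 1) = 14511744

Hook-length formula: f^λ = n! / Π hook(c), product over all cells c of the Young diagram. For λ = (6, 6, 4, 1, 1, 1), n = 19 boxes. Hook lengths by row (left-to-right, top-to-bottom): [11, 7, 6, 5, 3, 2]; [10, 6, 5, 4, 2, 1]; [7, 3, 2, 1]; [3]; [2]; [1]. Product of hooks = 8382528000. So f^λ = 19! / 8382528000 = 121645100408832000 / 8382528000 = 14511744.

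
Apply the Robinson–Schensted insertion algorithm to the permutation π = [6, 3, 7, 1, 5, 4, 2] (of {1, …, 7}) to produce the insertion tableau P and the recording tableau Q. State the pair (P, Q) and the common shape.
P = [1, 2] / [3, 4] / [5, 7] / [6];  Q = [1, 3] / [2, 5] / [4, 6] / [7];  common shape = (2, 2, 2, 1)

Row-insert the values π_1, π_2, … into P one at a time, bumping the leftmost entry strictly greater than the inserted value down to the next row. The recording tableau Q records, in position (i, j), the step at which that cell was added to P.
  Insert 6 (step 1): P = [6];  Q = [1]
  Insert 3 (step 2): P = [3] / [6];  Q = [1] / [2]
  Insert 7 (step 3): P = [3, 7] / [6];  Q = [1, 3] / [2]
  Insert 1 (step 4): P = [1, 7] / [3] / [6];  Q = [1, 3] / [2] / [4]
  Insert 5 (step 5): P = [1, 5] / [3, 7] / [6];  Q = [1, 3] / [2, 5] / [4]
  Insert 4 (step 6): P = [1, 4] / [3, 5] / [6, 7];  Q = [1, 3] / [2, 5] / [4, 6]
  Insert 2 (step 7): P = [1, 2] / [3, 4] / [5, 7] / [6];  Q = [1, 3] / [2, 5] / [4, 6] / [7]
Final shape: (2, 2, 2, 1).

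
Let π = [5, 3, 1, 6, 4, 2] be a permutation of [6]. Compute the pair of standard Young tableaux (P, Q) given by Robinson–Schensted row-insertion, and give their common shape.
P = [1, 2] / [3, 4] / [5, 6];  Q = [1, 4] / [2, 5] / [3, 6];  common shape = (2, 2, 2)

Row-insert the values π_1, π_2, … into P one at a time, bumping the leftmost entry strictly greater than the inserted value down to the next row. The recording tableau Q records, in position (i, j), the step at which that cell was added to P.
  Insert 5 (step 1): P = [5];  Q = [1]
  Insert 3 (step 2): P = [3] / [5];  Q = [1] / [2]
  Insert 1 (step 3): P = [1] / [3] / [5];  Q = [1] / [2] / [3]
  Insert 6 (step 4): P = [1, 6] / [3] / [5];  Q = [1, 4] / [2] / [3]
  Insert 4 (step 5): P = [1, 4] / [3, 6] / [5];  Q = [1, 4] / [2, 5] / [3]
  Insert 2 (step 6): P = [1, 2] / [3, 4] / [5, 6];  Q = [1, 4] / [2, 5] / [3, 6]
Final shape: (2, 2, 2).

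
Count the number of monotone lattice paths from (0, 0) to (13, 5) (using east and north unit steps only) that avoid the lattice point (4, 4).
Number of paths = 7868

Total paths from (0, 0) to (13, 5): C(18, 13) = 8568. Paths through (4, 4): (paths (0, 0) → (4, 4)) × (paths (4, 4) → (13, 5)) = C(8, 4) · C(10, 9) = 70 · 10 = 700. Avoidance count = 8568 − 700 = 7868.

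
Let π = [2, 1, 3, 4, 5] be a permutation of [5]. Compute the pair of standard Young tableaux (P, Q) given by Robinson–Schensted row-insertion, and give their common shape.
P = [1, 3, 4, 5] / [2];  Q = [1, 3, 4, 5] / [2];  common shape = (4, 1)

Row-insert the values π_1, π_2, … into P one at a time, bumping the leftmost entry strictly greater than the inserted value down to the next row. The recording tableau Q records, in position (i, j), the step at which that cell was added to P.
  Insert 2 (step 1): P = [2];  Q = [1]
  Insert 1 (step 2): P = [1] / [2];  Q = [1] / [2]
  Insert 3 (step 3): P = [1, 3] / [2];  Q = [1, 3] / [2]
  Insert 4 (step 4): P = [1, 3, 4] / [2];  Q = [1, 3, 4] / [2]
  Insert 5 (step 5): P = [1, 3, 4, 5] / [2];  Q = [1, 3, 4, 5] / [2]
Final shape: (4, 1).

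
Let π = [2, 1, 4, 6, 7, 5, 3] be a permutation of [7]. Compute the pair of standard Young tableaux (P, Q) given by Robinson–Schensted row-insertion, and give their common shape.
P = [1, 3, 5, 7] / [2, 4] / [6];  Q = [1, 3, 4, 5] / [2, 6] / [7];  common shape = (4, 2, 1)

Row-insert the values π_1, π_2, … into P one at a time, bumping the leftmost entry strictly greater than the inserted value down to the next row. The recording tableau Q records, in position (i, j), the step at which that cell was added to P.
  Insert 2 (step 1): P = [2];  Q = [1]
  Insert 1 (step 2): P = [1] / [2];  Q = [1] / [2]
  Insert 4 (step 3): P = [1, 4] / [2];  Q = [1, 3] / [2]
  Insert 6 (step 4): P = [1, 4, 6] / [2];  Q = [1, 3, 4] / [2]
  Insert 7 (step 5): P = [1, 4, 6, 7] / [2];  Q = [1, 3, 4, 5] / [2]
  Insert 5 (step 6): P = [1, 4, 5, 7] / [2, 6];  Q = [1, 3, 4, 5] / [2, 6]
  Insert 3 (step 7): P = [1, 3, 5, 7] / [2, 4] / [6];  Q = [1, 3, 4, 5] / [2, 6] / [7]
Final shape: (4, 2, 1).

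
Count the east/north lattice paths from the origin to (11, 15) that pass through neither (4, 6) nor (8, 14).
Number of paths = 4460480

Inclusion–exclusion. Total paths: C(26, 11) = 7726160. Through P₁: C(10, 4)·C(16, 7) = 2402400. Through P₂: C(22, 8)·C(4, 3) = 1279080. Since P₁ is strictly southwest of P₂, a monotone path through both must visit P₁ then P₂; paths through both = C(10, 4)·C(12, 4)·C(4, 3) = 415800. Avoid both = 7726160 − 2402400 − 1279080 + 415800 = 4460480.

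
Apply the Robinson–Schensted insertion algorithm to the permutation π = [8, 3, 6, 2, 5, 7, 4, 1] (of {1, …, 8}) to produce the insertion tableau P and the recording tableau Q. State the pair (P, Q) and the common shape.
P = [1, 4, 7] / [2, 5] / [3] / [6] / [8];  Q = [1, 3, 6] / [2, 5] / [4] / [7] / [8];  common shape = (3, 2, 1, 1, 1)

Row-insert the values π_1, π_2, … into P one at a time, bumping the leftmost entry strictly greater than the inserted value down to the next row. The recording tableau Q records, in position (i, j), the step at which that cell was added to P.
  Insert 8 (step 1): P = [8];  Q = [1]
  Insert 3 (step 2): P = [3] / [8];  Q = [1] / [2]
  Insert 6 (step 3): P = [3, 6] / [8];  Q = [1, 3] / [2]
  Insert 2 (step 4): P = [2, 6] / [3] / [8];  Q = [1, 3] / [2] / [4]
  Insert 5 (step 5): P = [2, 5] / [3, 6] / [8];  Q = [1, 3] / [2, 5] / [4]
  Insert 7 (step 6): P = [2, 5, 7] / [3, 6] / [8];  Q = [1, 3, 6] / [2, 5] / [4]
  Insert 4 (step 7): P = [2, 4, 7] / [3, 5] / [6] / [8];  Q = [1, 3, 6] / [2, 5] / [4] / [7]
  Insert 1 (step 8): P = [1, 4, 7] / [2, 5] / [3] / [6] / [8];  Q = [1, 3, 6] / [2, 5] / [4] / [7] / [8]
Final shape: (3, 2, 1, 1, 1).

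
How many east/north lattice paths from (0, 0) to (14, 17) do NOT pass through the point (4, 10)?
Number of paths = 245715077

Total paths from (0, 0) to (14, 17): C(31, 14) = 265182525. Paths through (4, 10): (paths (0, 0) → (4, 10)) × (paths (4, 10) → (14, 17)) = C(14, 4) · C(17, 10) = 1001 · 19448 = 19467448. Avoidance count = 265182525 − 19467448 = 245715077.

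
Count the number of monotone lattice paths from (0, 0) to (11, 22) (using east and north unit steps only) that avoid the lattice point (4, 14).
Number of paths = 173845620

Total paths from (0, 0) to (11, 22): C(33, 11) = 193536720. Paths through (4, 14): (paths (0, 0) → (4, 14)) × (paths (4, 14) → (11, 22)) = C(18, 4) · C(15, 7) = 3060 · 6435 = 19691100. Avoidance count = 193536720 − 19691100 = 173845620.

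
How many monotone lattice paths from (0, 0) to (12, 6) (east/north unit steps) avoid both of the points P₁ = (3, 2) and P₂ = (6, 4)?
Number of paths = 8334

Inclusion–exclusion. Total paths: C(18, 12) = 18564. Through P₁: C(5, 3)·C(13, 9) = 7150. Through P₂: C(10, 6)·C(8, 6) = 5880. Since P₁ is strictly southwest of P₂, a monotone path through both must visit P₁ then P₂; paths through both = C(5, 3)·C(5, 3)·C(8, 6) = 2800. Avoid both = 18564 − 7150 − 5880 + 2800 = 8334.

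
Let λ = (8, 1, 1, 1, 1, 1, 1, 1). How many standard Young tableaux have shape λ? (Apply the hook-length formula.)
# SYT of shape (8, 1, 1, 1, 1, 1, 1, 1) = 3432

Hook-length formula: f^λ = n! / Π hook(c), product over all cells c of the Young diagram. For λ = (8, 1, 1, 1, 1, 1, 1, 1), n = 15 boxes. Hook lengths by row (left-to-right, top-to-bottom): [15, 7, 6, 5, 4, 3, 2, 1]; [7]; [6]; [5]; [4]; [3]; [2]; [1]. Product of hooks = 381024000. So f^λ = 15! / 381024000 = 1307674368000 / 381024000 = 3432.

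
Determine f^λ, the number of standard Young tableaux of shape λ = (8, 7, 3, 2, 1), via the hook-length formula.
# SYT of shape (8, 7, 3, 2, 1) = 285170886

Hook-length formula: f^λ = n! / Π hook(c), product over all cells c of the Young diagram. For λ = (8, 7, 3, 2, 1), n = 21 boxes. Hook lengths by row (left-to-right, top-to-bottom): [12, 10, 8, 6, 5, 4, 3, 1]; [10, 8, 6, 4, 3, 2, 1]; [5, 3, 1]; [3, 1]; [1]. Product of hooks = 179159040000. So f^λ = 21! / 179159040000 = 51090942171709440000 / 179159040000 = 285170886.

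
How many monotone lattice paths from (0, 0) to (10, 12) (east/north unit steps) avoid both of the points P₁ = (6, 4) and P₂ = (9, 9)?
Number of paths = 395256

Inclusion–exclusion. Total paths: C(22, 10) = 646646. Through P₁: C(10, 6)·C(12, 4) = 103950. Through P₂: C(18, 9)·C(4, 1) = 194480. Since P₁ is strictly southwest of P₂, a monotone path through both must visit P₁ then P₂; paths through both = C(10, 6)·C(8, 3)·C(4, 1) = 47040. Avoid both = 646646 − 103950 − 194480 + 47040 = 395256.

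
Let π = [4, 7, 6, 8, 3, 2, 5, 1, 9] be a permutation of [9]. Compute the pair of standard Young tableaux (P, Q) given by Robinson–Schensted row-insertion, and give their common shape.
P = [1, 5, 8, 9] / [2, 6] / [3] / [4] / [7];  Q = [1, 2, 4, 9] / [3, 7] / [5] / [6] / [8];  common shape = (4, 2, 1, 1, 1)

Row-insert the values π_1, π_2, … into P one at a time, bumping the leftmost entry strictly greater than the inserted value down to the next row. The recording tableau Q records, in position (i, j), the step at which that cell was added to P.
  Insert 4 (step 1): P = [4];  Q = [1]
  Insert 7 (step 2): P = [4, 7];  Q = [1, 2]
  Insert 6 (step 3): P = [4, 6] / [7];  Q = [1, 2] / [3]
  Insert 8 (step 4): P = [4, 6, 8] / [7];  Q = [1, 2, 4] / [3]
  Insert 3 (step 5): P = [3, 6, 8] / [4] / [7];  Q = [1, 2, 4] / [3] / [5]
  Insert 2 (step 6): P = [2, 6, 8] / [3] / [4] / [7];  Q = [1, 2, 4] / [3] / [5] / [6]
  Insert 5 (step 7): P = [2, 5, 8] / [3, 6] / [4] / [7];  Q = [1, 2, 4] / [3, 7] / [5] / [6]
  Insert 1 (step 8): P = [1, 5, 8] / [2, 6] / [3] / [4] / [7];  Q = [1, 2, 4] / [3, 7] / [5] / [6] / [8]
  Insert 9 (step 9): P = [1, 5, 8, 9] / [2, 6] / [3] / [4] / [7];  Q = [1, 2, 4, 9] / [3, 7] / [5] / [6] / [8]
Final shape: (4, 2, 1, 1, 1).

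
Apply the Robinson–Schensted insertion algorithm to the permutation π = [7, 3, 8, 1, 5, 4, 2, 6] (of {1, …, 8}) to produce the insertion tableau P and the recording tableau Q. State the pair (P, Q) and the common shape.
P = [1, 2, 6] / [3, 4] / [5, 8] / [7];  Q = [1, 3, 8] / [2, 5] / [4, 6] / [7];  common shape = (3, 2, 2, 1)

Row-insert the values π_1, π_2, … into P one at a time, bumping the leftmost entry strictly greater than the inserted value down to the next row. The recording tableau Q records, in position (i, j), the step at which that cell was added to P.
  Insert 7 (step 1): P = [7];  Q = [1]
  Insert 3 (step 2): P = [3] / [7];  Q = [1] / [2]
  Insert 8 (step 3): P = [3, 8] / [7];  Q = [1, 3] / [2]
  Insert 1 (step 4): P = [1, 8] / [3] / [7];  Q = [1, 3] / [2] / [4]
  Insert 5 (step 5): P = [1, 5] / [3, 8] / [7];  Q = [1, 3] / [2, 5] / [4]
  Insert 4 (step 6): P = [1, 4] / [3, 5] / [7, 8];  Q = [1, 3] / [2, 5] / [4, 6]
  Insert 2 (step 7): P = [1, 2] / [3, 4] / [5, 8] / [7];  Q = [1, 3] / [2, 5] / [4, 6] / [7]
  Insert 6 (step 8): P = [1, 2, 6] / [3, 4] / [5, 8] / [7];  Q = [1, 3, 8] / [2, 5] / [4, 6] / [7]
Final shape: (3, 2, 2, 1).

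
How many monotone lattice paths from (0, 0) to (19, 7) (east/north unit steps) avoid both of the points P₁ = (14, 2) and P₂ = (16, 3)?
Number of paths = 606245

Inclusion–exclusion. Total paths: C(26, 19) = 657800. Through P₁: C(16, 14)·C(10, 5) = 30240. Through P₂: C(19, 16)·C(7, 3) = 33915. Since P₁ is strictly southwest of P₂, a monotone path through both must visit P₁ then P₂; paths through both = C(16, 14)·C(3, 2)·C(7, 3) = 12600. Avoid both = 657800 − 30240 − 33915 + 12600 = 606245.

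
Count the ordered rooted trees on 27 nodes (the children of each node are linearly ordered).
C_26 = 18367353072152

These ordered rooted trees are counted by the Catalan number C_n = (1/(n + 1)) · C(2n, n). For n = 26: C_26 = (1/27) · C(52, 26) = 495918532948104/27 = 18367353072152.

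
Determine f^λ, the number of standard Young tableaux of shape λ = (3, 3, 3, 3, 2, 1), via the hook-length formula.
# SYT of shape (3, 3, 3, 3, 2, 1) = 30030

Hook-length formula: f^λ = n! / Π hook(c), product over all cells c of the Young diagram. For λ = (3, 3, 3, 3, 2, 1), n = 15 boxes. Hook lengths by row (left-to-right, top-to-bottom): [8, 6, 4]; [7, 5, 3]; [6, 4, 2]; [5, 3, 1]; [3, 1]; [1]. Product of hooks = 43545600. So f^λ = 15! / 43545600 = 1307674368000 / 43545600 = 30030.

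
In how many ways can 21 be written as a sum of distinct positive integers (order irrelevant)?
q(21) = 76

A partition into distinct parts is a strictly decreasing sequence summing to n. The recurrence d(n, m) = d(n, m−1) + d(n−m, m−1) (use part m at most once) with q(n) = d(n, n) gives q(21) = 76. (Euler's theorem: # distinct-part partitions = # odd-part partitions.)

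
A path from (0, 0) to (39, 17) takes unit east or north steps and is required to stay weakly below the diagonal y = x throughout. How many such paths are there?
Number of paths = 56348581901535

By the reflection principle (André's argument), the number of monotone paths to (39, 17) with n ≤ m that never go above y = x is C(56, 39) − C(56, 40) = 97997533741800 − 41648951840265 = 56348581901535.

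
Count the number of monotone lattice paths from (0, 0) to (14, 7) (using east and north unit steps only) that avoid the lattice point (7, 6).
Number of paths = 102552

Total paths from (0, 0) to (14, 7): C(21, 14) = 116280. Paths through (7, 6): (paths (0, 0) → (7, 6)) × (paths (7, 6) → (14, 7)) = C(13, 7) · C(8, 7) = 1716 · 8 = 13728. Avoidance count = 116280 − 13728 = 102552.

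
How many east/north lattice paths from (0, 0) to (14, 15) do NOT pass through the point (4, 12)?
Number of paths = 77038240

Total paths from (0, 0) to (14, 15): C(29, 14) = 77558760. Paths through (4, 12): (paths (0, 0) → (4, 12)) × (paths (4, 12) → (14, 15)) = C(16, 4) · C(13, 10) = 1820 · 286 = 520520. Avoidance count = 77558760 − 520520 = 77038240.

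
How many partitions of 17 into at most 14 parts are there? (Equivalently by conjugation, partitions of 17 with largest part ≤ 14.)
p(17, parts ≤ 14) = 293

Use the recurrence p(n, m) = p(n, m−1) + p(n−m, m): either the largest part is < m (count p(n, m−1)) or the largest part is exactly m (remove one copy of m, count p(n−m, m)). With p(0, ·) = 1 this gives p(17, parts ≤ 14) = 293. (By conjugating Young diagrams, this also counts partitions of 17 into at most 14 parts.)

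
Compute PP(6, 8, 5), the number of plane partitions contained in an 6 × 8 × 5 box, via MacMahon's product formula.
PP(6, 8, 5) = 7997986868872

Evaluate the triple product over i = 1..6, j = 1..8, k = 1..5. The factors are (2/1) · (3/2) · (4/3) · (5/4) · (6/5) · (3/2) · (4/3) · (5/4) · … (240 factors total). The numerators and denominators telescope so the product is an integer; carrying out the multiplication exactly gives PP(6, 8, 5) = 7997986868872.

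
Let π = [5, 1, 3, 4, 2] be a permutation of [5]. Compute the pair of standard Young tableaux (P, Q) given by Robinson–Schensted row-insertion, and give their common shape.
P = [1, 2, 4] / [3] / [5];  Q = [1, 3, 4] / [2] / [5];  common shape = (3, 1, 1)

Row-insert the values π_1, π_2, … into P one at a time, bumping the leftmost entry strictly greater than the inserted value down to the next row. The recording tableau Q records, in position (i, j), the step at which that cell was added to P.
  Insert 5 (step 1): P = [5];  Q = [1]
  Insert 1 (step 2): P = [1] / [5];  Q = [1] / [2]
  Insert 3 (step 3): P = [1, 3] / [5];  Q = [1, 3] / [2]
  Insert 4 (step 4): P = [1, 3, 4] / [5];  Q = [1, 3, 4] / [2]
  Insert 2 (step 5): P = [1, 2, 4] / [3] / [5];  Q = [1, 3, 4] / [2] / [5]
Final shape: (3, 1, 1).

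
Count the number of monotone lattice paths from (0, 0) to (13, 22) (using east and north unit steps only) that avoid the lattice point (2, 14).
Number of paths = 1467267960

Total paths from (0, 0) to (13, 22): C(35, 13) = 1476337800. Paths through (2, 14): (paths (0, 0) → (2, 14)) × (paths (2, 14) → (13, 22)) = C(16, 2) · C(19, 11) = 120 · 75582 = 9069840. Avoidance count = 1476337800 − 9069840 = 1467267960.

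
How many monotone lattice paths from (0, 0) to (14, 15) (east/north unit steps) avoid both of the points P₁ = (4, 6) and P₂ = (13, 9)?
Number of paths = 55000840

Inclusion–exclusion. Total paths: C(29, 14) = 77558760. Through P₁: C(10, 4)·C(19, 10) = 19399380. Through P₂: C(22, 13)·C(7, 1) = 3481940. Since P₁ is strictly southwest of P₂, a monotone path through both must visit P₁ then P₂; paths through both = C(10, 4)·C(12, 9)·C(7, 1) = 323400. Avoid both = 77558760 − 19399380 − 3481940 + 323400 = 55000840.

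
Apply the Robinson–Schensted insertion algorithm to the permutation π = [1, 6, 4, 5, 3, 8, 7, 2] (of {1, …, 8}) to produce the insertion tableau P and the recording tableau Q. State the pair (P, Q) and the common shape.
P = [1, 2, 5, 7] / [3, 8] / [4] / [6];  Q = [1, 2, 4, 6] / [3, 7] / [5] / [8];  common shape = (4, 2, 1, 1)

Row-insert the values π_1, π_2, … into P one at a time, bumping the leftmost entry strictly greater than the inserted value down to the next row. The recording tableau Q records, in position (i, j), the step at which that cell was added to P.
  Insert 1 (step 1): P = [1];  Q = [1]
  Insert 6 (step 2): P = [1, 6];  Q = [1, 2]
  Insert 4 (step 3): P = [1, 4] / [6];  Q = [1, 2] / [3]
  Insert 5 (step 4): P = [1, 4, 5] / [6];  Q = [1, 2, 4] / [3]
  Insert 3 (step 5): P = [1, 3, 5] / [4] / [6];  Q = [1, 2, 4] / [3] / [5]
  Insert 8 (step 6): P = [1, 3, 5, 8] / [4] / [6];  Q = [1, 2, 4, 6] / [3] / [5]
  Insert 7 (step 7): P = [1, 3, 5, 7] / [4, 8] / [6];  Q = [1, 2, 4, 6] / [3, 7] / [5]
  Insert 2 (step 8): P = [1, 2, 5, 7] / [3, 8] / [4] / [6];  Q = [1, 2, 4, 6] / [3, 7] / [5] / [8]
Final shape: (4, 2, 1, 1).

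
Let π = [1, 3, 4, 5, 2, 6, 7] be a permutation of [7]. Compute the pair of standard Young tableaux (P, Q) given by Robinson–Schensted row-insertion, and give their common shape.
P = [1, 2, 4, 5, 6, 7] / [3];  Q = [1, 2, 3, 4, 6, 7] / [5];  common shape = (6, 1)

Row-insert the values π_1, π_2, … into P one at a time, bumping the leftmost entry strictly greater than the inserted value down to the next row. The recording tableau Q records, in position (i, j), the step at which that cell was added to P.
  Insert 1 (step 1): P = [1];  Q = [1]
  Insert 3 (step 2): P = [1, 3];  Q = [1, 2]
  Insert 4 (step 3): P = [1, 3, 4];  Q = [1, 2, 3]
  Insert 5 (step 4): P = [1, 3, 4, 5];  Q = [1, 2, 3, 4]
  Insert 2 (step 5): P = [1, 2, 4, 5] / [3];  Q = [1, 2, 3, 4] / [5]
  Insert 6 (step 6): P = [1, 2, 4, 5, 6] / [3];  Q = [1, 2, 3, 4, 6] / [5]
  Insert 7 (step 7): P = [1, 2, 4, 5, 6, 7] / [3];  Q = [1, 2, 3, 4, 6, 7] / [5]
Final shape: (6, 1).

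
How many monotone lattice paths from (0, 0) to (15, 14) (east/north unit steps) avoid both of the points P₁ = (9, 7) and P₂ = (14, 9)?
Number of paths = 54466020

Inclusion–exclusion. Total paths: C(29, 15) = 77558760. Through P₁: C(16, 9)·C(13, 6) = 19631040. Through P₂: C(23, 14)·C(6, 1) = 4903140. Since P₁ is strictly southwest of P₂, a monotone path through both must visit P₁ then P₂; paths through both = C(16, 9)·C(7, 5)·C(6, 1) = 1441440. Avoid both = 77558760 − 19631040 − 4903140 + 1441440 = 54466020.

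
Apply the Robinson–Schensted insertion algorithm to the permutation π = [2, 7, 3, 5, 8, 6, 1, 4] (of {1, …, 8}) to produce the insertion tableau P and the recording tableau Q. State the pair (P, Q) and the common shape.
P = [1, 3, 4, 6] / [2, 5] / [7, 8];  Q = [1, 2, 4, 5] / [3, 6] / [7, 8];  common shape = (4, 2, 2)

Row-insert the values π_1, π_2, … into P one at a time, bumping the leftmost entry strictly greater than the inserted value down to the next row. The recording tableau Q records, in position (i, j), the step at which that cell was added to P.
  Insert 2 (step 1): P = [2];  Q = [1]
  Insert 7 (step 2): P = [2, 7];  Q = [1, 2]
  Insert 3 (step 3): P = [2, 3] / [7];  Q = [1, 2] / [3]
  Insert 5 (step 4): P = [2, 3, 5] / [7];  Q = [1, 2, 4] / [3]
  Insert 8 (step 5): P = [2, 3, 5, 8] / [7];  Q = [1, 2, 4, 5] / [3]
  Insert 6 (step 6): P = [2, 3, 5, 6] / [7, 8];  Q = [1, 2, 4, 5] / [3, 6]
  Insert 1 (step 7): P = [1, 3, 5, 6] / [2, 8] / [7];  Q = [1, 2, 4, 5] / [3, 6] / [7]
  Insert 4 (step 8): P = [1, 3, 4, 6] / [2, 5] / [7, 8];  Q = [1, 2, 4, 5] / [3, 6] / [7, 8]
Final shape: (4, 2, 2).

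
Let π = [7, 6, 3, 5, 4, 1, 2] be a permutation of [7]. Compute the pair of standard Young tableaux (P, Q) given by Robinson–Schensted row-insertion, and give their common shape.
P = [1, 2] / [3, 4] / [5] / [6] / [7];  Q = [1, 4] / [2, 7] / [3] / [5] / [6];  common shape = (2, 2, 1, 1, 1)

Row-insert the values π_1, π_2, … into P one at a time, bumping the leftmost entry strictly greater than the inserted value down to the next row. The recording tableau Q records, in position (i, j), the step at which that cell was added to P.
  Insert 7 (step 1): P = [7];  Q = [1]
  Insert 6 (step 2): P = [6] / [7];  Q = [1] / [2]
  Insert 3 (step 3): P = [3] / [6] / [7];  Q = [1] / [2] / [3]
  Insert 5 (step 4): P = [3, 5] / [6] / [7];  Q = [1, 4] / [2] / [3]
  Insert 4 (step 5): P = [3, 4] / [5] / [6] / [7];  Q = [1, 4] / [2] / [3] / [5]
  Insert 1 (step 6): P = [1, 4] / [3] / [5] / [6] / [7];  Q = [1, 4] / [2] / [3] / [5] / [6]
  Insert 2 (step 7): P = [1, 2] / [3, 4] / [5] / [6] / [7];  Q = [1, 4] / [2, 7] / [3] / [5] / [6]
Final shape: (2, 2, 1, 1, 1).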